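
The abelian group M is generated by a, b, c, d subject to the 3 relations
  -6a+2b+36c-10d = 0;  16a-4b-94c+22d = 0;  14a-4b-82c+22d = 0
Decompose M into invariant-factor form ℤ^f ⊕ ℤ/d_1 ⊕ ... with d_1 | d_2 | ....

Answer: M ≅ ℤ^1 ⊕ ℤ/2 ⊕ ℤ/2 ⊕ ℤ/2

Derivation:
rank_ℚ(R)=3; free=4−3=1
SNF(R) diag = [2, 2, 2] → torsion [2, 2, 2]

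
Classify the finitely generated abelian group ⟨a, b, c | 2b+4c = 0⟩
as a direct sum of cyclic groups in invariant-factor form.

rank_ℚ(R)=1; free=3−1=2
SNF(R) diag = [2] → torsion [2]

Answer: M ≅ ℤ^2 ⊕ ℤ/2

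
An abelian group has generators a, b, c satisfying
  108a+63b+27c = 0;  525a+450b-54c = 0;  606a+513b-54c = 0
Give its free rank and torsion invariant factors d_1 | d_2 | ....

Answer: M ≅ ℤ/3 ⊕ ℤ/9 ⊕ ℤ/27

Derivation:
rank_ℚ(R)=3; free=3−3=0
SNF(R) diag = [3, 9, 27] → torsion [3, 9, 27]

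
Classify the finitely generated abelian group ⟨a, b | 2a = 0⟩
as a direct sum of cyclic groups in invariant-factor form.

Answer: M ≅ ℤ^1 ⊕ ℤ/2

Derivation:
rank_ℚ(R)=1; free=2−1=1
SNF(R) diag = [2] → torsion [2]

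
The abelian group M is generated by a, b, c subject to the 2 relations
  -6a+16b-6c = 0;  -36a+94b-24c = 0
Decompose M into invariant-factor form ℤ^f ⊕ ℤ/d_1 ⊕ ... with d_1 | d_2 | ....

Answer: M ≅ ℤ^1 ⊕ ℤ/2 ⊕ ℤ/6

Derivation:
rank_ℚ(R)=2; free=3−2=1
SNF(R) diag = [2, 6] → torsion [2, 6]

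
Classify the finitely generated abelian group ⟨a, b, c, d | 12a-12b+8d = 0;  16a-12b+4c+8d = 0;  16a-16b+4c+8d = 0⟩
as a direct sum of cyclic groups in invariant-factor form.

Answer: M ≅ ℤ^1 ⊕ ℤ/4 ⊕ ℤ/4 ⊕ ℤ/4

Derivation:
rank_ℚ(R)=3; free=4−3=1
SNF(R) diag = [4, 4, 4] → torsion [4, 4, 4]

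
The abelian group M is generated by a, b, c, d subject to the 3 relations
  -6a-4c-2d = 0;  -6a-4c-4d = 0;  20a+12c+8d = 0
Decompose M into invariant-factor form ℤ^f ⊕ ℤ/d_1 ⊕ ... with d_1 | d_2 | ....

Answer: M ≅ ℤ^1 ⊕ ℤ/2 ⊕ ℤ/2 ⊕ ℤ/4

Derivation:
rank_ℚ(R)=3; free=4−3=1
SNF(R) diag = [2, 2, 4] → torsion [2, 2, 4]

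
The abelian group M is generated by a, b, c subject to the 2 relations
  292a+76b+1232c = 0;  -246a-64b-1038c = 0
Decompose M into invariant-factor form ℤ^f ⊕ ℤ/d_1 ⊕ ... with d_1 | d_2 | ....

rank_ℚ(R)=2; free=3−2=1
SNF(R) diag = [2, 4] → torsion [2, 4]

Answer: M ≅ ℤ^1 ⊕ ℤ/2 ⊕ ℤ/4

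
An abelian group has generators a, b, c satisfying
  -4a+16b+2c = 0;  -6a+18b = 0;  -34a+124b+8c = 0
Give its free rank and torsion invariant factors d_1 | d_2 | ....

rank_ℚ(R)=3; free=3−3=0
SNF(R) diag = [2, 6, 6] → torsion [2, 6, 6]

Answer: M ≅ ℤ/2 ⊕ ℤ/6 ⊕ ℤ/6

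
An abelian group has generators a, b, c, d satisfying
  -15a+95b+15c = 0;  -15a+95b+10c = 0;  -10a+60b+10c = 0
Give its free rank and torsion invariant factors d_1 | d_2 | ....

Answer: M ≅ ℤ^1 ⊕ ℤ/5 ⊕ ℤ/5 ⊕ ℤ/10

Derivation:
rank_ℚ(R)=3; free=4−3=1
SNF(R) diag = [5, 5, 10] → torsion [5, 5, 10]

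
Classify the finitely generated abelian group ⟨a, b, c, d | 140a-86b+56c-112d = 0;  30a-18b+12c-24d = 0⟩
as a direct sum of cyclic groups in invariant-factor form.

rank_ℚ(R)=2; free=4−2=2
SNF(R) diag = [2, 6] → torsion [2, 6]

Answer: M ≅ ℤ^2 ⊕ ℤ/2 ⊕ ℤ/6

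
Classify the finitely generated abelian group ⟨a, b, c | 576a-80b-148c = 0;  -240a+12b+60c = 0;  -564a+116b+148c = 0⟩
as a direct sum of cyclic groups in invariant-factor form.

Answer: M ≅ ℤ/4 ⊕ ℤ/12 ⊕ ℤ/36

Derivation:
rank_ℚ(R)=3; free=3−3=0
SNF(R) diag = [4, 12, 36] → torsion [4, 12, 36]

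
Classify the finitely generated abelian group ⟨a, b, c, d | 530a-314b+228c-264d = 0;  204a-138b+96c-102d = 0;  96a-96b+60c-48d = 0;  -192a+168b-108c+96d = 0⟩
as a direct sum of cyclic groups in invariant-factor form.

rank_ℚ(R)=4; free=4−4=0
SNF(R) diag = [2, 6, 12, 24] → torsion [2, 6, 12, 24]

Answer: M ≅ ℤ/2 ⊕ ℤ/6 ⊕ ℤ/12 ⊕ ℤ/24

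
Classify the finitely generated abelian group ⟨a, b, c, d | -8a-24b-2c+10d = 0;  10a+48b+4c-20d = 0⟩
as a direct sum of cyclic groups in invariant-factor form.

rank_ℚ(R)=2; free=4−2=2
SNF(R) diag = [2, 6] → torsion [2, 6]

Answer: M ≅ ℤ^2 ⊕ ℤ/2 ⊕ ℤ/6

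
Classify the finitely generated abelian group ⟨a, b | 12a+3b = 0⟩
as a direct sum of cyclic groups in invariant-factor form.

rank_ℚ(R)=1; free=2−1=1
SNF(R) diag = [3] → torsion [3]

Answer: M ≅ ℤ^1 ⊕ ℤ/3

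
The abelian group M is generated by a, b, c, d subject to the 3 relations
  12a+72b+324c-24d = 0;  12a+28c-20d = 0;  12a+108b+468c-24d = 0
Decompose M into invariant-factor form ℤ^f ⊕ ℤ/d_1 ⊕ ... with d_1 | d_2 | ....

rank_ℚ(R)=3; free=4−3=1
SNF(R) diag = [4, 12, 36] → torsion [4, 12, 36]

Answer: M ≅ ℤ^1 ⊕ ℤ/4 ⊕ ℤ/12 ⊕ ℤ/36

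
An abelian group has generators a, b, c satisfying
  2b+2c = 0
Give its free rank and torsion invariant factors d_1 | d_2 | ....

rank_ℚ(R)=1; free=3−1=2
SNF(R) diag = [2] → torsion [2]

Answer: M ≅ ℤ^2 ⊕ ℤ/2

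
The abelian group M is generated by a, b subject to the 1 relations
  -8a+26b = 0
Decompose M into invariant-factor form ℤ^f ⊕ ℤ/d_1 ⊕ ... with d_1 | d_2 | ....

Answer: M ≅ ℤ^1 ⊕ ℤ/2

Derivation:
rank_ℚ(R)=1; free=2−1=1
SNF(R) diag = [2] → torsion [2]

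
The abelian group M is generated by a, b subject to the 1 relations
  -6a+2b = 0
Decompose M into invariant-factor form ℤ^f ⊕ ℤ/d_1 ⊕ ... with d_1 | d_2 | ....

rank_ℚ(R)=1; free=2−1=1
SNF(R) diag = [2] → torsion [2]

Answer: M ≅ ℤ^1 ⊕ ℤ/2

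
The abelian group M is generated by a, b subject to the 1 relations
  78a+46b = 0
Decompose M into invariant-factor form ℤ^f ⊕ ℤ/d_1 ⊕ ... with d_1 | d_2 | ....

Answer: M ≅ ℤ^1 ⊕ ℤ/2

Derivation:
rank_ℚ(R)=1; free=2−1=1
SNF(R) diag = [2] → torsion [2]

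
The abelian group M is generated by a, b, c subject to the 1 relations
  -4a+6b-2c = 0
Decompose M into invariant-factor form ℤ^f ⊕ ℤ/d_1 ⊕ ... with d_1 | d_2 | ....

rank_ℚ(R)=1; free=3−1=2
SNF(R) diag = [2] → torsion [2]

Answer: M ≅ ℤ^2 ⊕ ℤ/2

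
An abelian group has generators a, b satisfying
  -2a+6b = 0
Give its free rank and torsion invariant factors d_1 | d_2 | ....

rank_ℚ(R)=1; free=2−1=1
SNF(R) diag = [2] → torsion [2]

Answer: M ≅ ℤ^1 ⊕ ℤ/2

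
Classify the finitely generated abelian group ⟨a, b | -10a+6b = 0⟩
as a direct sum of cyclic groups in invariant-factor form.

rank_ℚ(R)=1; free=2−1=1
SNF(R) diag = [2] → torsion [2]

Answer: M ≅ ℤ^1 ⊕ ℤ/2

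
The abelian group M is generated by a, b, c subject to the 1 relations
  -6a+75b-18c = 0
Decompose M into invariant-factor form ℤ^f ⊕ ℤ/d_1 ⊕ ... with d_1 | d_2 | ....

Answer: M ≅ ℤ^2 ⊕ ℤ/3

Derivation:
rank_ℚ(R)=1; free=3−1=2
SNF(R) diag = [3] → torsion [3]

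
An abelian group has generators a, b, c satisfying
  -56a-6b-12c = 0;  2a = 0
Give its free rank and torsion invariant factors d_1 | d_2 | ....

Answer: M ≅ ℤ^1 ⊕ ℤ/2 ⊕ ℤ/6

Derivation:
rank_ℚ(R)=2; free=3−2=1
SNF(R) diag = [2, 6] → torsion [2, 6]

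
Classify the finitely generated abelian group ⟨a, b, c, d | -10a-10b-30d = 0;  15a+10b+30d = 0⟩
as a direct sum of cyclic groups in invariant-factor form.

Answer: M ≅ ℤ^2 ⊕ ℤ/5 ⊕ ℤ/10

Derivation:
rank_ℚ(R)=2; free=4−2=2
SNF(R) diag = [5, 10] → torsion [5, 10]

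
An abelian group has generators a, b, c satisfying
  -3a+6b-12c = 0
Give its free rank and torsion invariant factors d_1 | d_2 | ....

rank_ℚ(R)=1; free=3−1=2
SNF(R) diag = [3] → torsion [3]

Answer: M ≅ ℤ^2 ⊕ ℤ/3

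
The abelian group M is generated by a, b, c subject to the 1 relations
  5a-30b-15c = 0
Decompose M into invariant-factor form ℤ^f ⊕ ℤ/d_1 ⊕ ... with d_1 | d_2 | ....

Answer: M ≅ ℤ^2 ⊕ ℤ/5

Derivation:
rank_ℚ(R)=1; free=3−1=2
SNF(R) diag = [5] → torsion [5]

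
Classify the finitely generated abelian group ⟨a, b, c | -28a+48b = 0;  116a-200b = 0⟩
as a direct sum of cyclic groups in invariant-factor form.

rank_ℚ(R)=2; free=3−2=1
SNF(R) diag = [4, 8] → torsion [4, 8]

Answer: M ≅ ℤ^1 ⊕ ℤ/4 ⊕ ℤ/8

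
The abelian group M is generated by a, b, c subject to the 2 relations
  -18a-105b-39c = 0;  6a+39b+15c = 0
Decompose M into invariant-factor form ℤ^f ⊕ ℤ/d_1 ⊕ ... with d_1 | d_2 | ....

rank_ℚ(R)=2; free=3−2=1
SNF(R) diag = [3, 6] → torsion [3, 6]

Answer: M ≅ ℤ^1 ⊕ ℤ/3 ⊕ ℤ/6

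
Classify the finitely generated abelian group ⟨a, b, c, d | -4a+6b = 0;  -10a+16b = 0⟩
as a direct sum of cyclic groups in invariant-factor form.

Answer: M ≅ ℤ^2 ⊕ ℤ/2 ⊕ ℤ/2

Derivation:
rank_ℚ(R)=2; free=4−2=2
SNF(R) diag = [2, 2] → torsion [2, 2]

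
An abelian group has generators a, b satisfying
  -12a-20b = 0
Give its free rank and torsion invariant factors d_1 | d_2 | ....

Answer: M ≅ ℤ^1 ⊕ ℤ/4

Derivation:
rank_ℚ(R)=1; free=2−1=1
SNF(R) diag = [4] → torsion [4]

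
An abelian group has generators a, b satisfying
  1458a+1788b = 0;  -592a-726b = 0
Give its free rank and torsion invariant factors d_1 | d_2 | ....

Answer: M ≅ ℤ/2 ⊕ ℤ/6

Derivation:
rank_ℚ(R)=2; free=2−2=0
SNF(R) diag = [2, 6] → torsion [2, 6]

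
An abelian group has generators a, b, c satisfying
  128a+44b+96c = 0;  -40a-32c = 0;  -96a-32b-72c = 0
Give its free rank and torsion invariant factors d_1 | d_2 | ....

Answer: M ≅ ℤ/4 ⊕ ℤ/8 ⊕ ℤ/8

Derivation:
rank_ℚ(R)=3; free=3−3=0
SNF(R) diag = [4, 8, 8] → torsion [4, 8, 8]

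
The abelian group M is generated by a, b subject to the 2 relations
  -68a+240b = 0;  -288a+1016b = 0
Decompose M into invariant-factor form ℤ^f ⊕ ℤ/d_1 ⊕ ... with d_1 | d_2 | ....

rank_ℚ(R)=2; free=2−2=0
SNF(R) diag = [4, 8] → torsion [4, 8]

Answer: M ≅ ℤ/4 ⊕ ℤ/8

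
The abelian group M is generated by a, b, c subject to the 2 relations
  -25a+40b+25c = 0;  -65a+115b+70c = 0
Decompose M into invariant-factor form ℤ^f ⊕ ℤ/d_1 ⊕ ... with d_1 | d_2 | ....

rank_ℚ(R)=2; free=3−2=1
SNF(R) diag = [5, 5] → torsion [5, 5]

Answer: M ≅ ℤ^1 ⊕ ℤ/5 ⊕ ℤ/5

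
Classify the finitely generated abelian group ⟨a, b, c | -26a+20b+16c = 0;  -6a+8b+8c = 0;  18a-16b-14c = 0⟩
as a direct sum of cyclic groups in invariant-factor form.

rank_ℚ(R)=3; free=3−3=0
SNF(R) diag = [2, 2, 4] → torsion [2, 2, 4]

Answer: M ≅ ℤ/2 ⊕ ℤ/2 ⊕ ℤ/4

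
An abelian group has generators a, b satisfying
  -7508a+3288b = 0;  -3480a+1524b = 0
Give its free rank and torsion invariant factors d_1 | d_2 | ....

Answer: M ≅ ℤ/4 ⊕ ℤ/12

Derivation:
rank_ℚ(R)=2; free=2−2=0
SNF(R) diag = [4, 12] → torsion [4, 12]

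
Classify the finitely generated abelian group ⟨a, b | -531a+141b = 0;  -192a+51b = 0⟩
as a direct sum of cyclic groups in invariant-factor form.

Answer: M ≅ ℤ/3 ⊕ ℤ/3

Derivation:
rank_ℚ(R)=2; free=2−2=0
SNF(R) diag = [3, 3] → torsion [3, 3]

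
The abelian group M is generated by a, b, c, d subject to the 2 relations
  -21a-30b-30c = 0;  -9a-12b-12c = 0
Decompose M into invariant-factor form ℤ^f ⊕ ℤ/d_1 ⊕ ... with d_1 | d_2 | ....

Answer: M ≅ ℤ^2 ⊕ ℤ/3 ⊕ ℤ/6

Derivation:
rank_ℚ(R)=2; free=4−2=2
SNF(R) diag = [3, 6] → torsion [3, 6]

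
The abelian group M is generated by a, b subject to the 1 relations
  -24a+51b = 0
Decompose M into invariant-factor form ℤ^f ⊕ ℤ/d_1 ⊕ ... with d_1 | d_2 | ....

rank_ℚ(R)=1; free=2−1=1
SNF(R) diag = [3] → torsion [3]

Answer: M ≅ ℤ^1 ⊕ ℤ/3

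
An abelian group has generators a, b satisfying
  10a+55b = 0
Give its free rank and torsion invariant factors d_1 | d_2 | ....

Answer: M ≅ ℤ^1 ⊕ ℤ/5

Derivation:
rank_ℚ(R)=1; free=2−1=1
SNF(R) diag = [5] → torsion [5]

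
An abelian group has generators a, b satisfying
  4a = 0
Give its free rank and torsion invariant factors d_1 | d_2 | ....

Answer: M ≅ ℤ^1 ⊕ ℤ/4

Derivation:
rank_ℚ(R)=1; free=2−1=1
SNF(R) diag = [4] → torsion [4]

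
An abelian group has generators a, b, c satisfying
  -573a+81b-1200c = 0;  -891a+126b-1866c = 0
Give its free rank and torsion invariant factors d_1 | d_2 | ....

Answer: M ≅ ℤ^1 ⊕ ℤ/3 ⊕ ℤ/3

Derivation:
rank_ℚ(R)=2; free=3−2=1
SNF(R) diag = [3, 3] → torsion [3, 3]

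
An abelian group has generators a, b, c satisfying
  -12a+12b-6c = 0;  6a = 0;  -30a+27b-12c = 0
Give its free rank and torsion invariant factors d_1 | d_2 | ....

rank_ℚ(R)=3; free=3−3=0
SNF(R) diag = [3, 6, 6] → torsion [3, 6, 6]

Answer: M ≅ ℤ/3 ⊕ ℤ/6 ⊕ ℤ/6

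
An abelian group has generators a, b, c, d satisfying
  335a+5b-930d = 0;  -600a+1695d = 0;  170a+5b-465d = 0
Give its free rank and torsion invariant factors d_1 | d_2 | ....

Answer: M ≅ ℤ^1 ⊕ ℤ/5 ⊕ ℤ/15 ⊕ ℤ/45

Derivation:
rank_ℚ(R)=3; free=4−3=1
SNF(R) diag = [5, 15, 45] → torsion [5, 15, 45]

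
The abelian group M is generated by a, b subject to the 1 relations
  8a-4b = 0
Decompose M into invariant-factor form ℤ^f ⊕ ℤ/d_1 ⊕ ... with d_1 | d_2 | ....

Answer: M ≅ ℤ^1 ⊕ ℤ/4

Derivation:
rank_ℚ(R)=1; free=2−1=1
SNF(R) diag = [4] → torsion [4]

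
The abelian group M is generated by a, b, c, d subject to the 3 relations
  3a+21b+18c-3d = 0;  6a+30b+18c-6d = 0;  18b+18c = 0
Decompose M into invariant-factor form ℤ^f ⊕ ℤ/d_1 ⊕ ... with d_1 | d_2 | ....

Answer: M ≅ ℤ^1 ⊕ ℤ/3 ⊕ ℤ/6 ⊕ ℤ/18

Derivation:
rank_ℚ(R)=3; free=4−3=1
SNF(R) diag = [3, 6, 18] → torsion [3, 6, 18]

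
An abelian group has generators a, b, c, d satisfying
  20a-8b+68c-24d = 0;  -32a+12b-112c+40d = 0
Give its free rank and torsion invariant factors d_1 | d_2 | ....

Answer: M ≅ ℤ^2 ⊕ ℤ/4 ⊕ ℤ/4

Derivation:
rank_ℚ(R)=2; free=4−2=2
SNF(R) diag = [4, 4] → torsion [4, 4]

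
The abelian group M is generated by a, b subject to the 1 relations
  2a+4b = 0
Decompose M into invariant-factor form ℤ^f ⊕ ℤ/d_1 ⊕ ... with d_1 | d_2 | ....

rank_ℚ(R)=1; free=2−1=1
SNF(R) diag = [2] → torsion [2]

Answer: M ≅ ℤ^1 ⊕ ℤ/2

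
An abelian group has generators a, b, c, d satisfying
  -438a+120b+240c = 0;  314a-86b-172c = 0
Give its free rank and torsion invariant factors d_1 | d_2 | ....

Answer: M ≅ ℤ^2 ⊕ ℤ/2 ⊕ ℤ/6

Derivation:
rank_ℚ(R)=2; free=4−2=2
SNF(R) diag = [2, 6] → torsion [2, 6]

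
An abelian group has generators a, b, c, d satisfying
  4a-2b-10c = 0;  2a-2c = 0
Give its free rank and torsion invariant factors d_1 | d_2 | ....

Answer: M ≅ ℤ^2 ⊕ ℤ/2 ⊕ ℤ/2

Derivation:
rank_ℚ(R)=2; free=4−2=2
SNF(R) diag = [2, 2] → torsion [2, 2]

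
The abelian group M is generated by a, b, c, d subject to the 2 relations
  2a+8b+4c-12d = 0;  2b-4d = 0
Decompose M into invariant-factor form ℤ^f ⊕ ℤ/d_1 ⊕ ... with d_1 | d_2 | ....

Answer: M ≅ ℤ^2 ⊕ ℤ/2 ⊕ ℤ/2

Derivation:
rank_ℚ(R)=2; free=4−2=2
SNF(R) diag = [2, 2] → torsion [2, 2]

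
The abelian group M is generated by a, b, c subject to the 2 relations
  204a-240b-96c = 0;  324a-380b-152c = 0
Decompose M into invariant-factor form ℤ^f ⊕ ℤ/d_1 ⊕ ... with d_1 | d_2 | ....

Answer: M ≅ ℤ^1 ⊕ ℤ/4 ⊕ ℤ/12

Derivation:
rank_ℚ(R)=2; free=3−2=1
SNF(R) diag = [4, 12] → torsion [4, 12]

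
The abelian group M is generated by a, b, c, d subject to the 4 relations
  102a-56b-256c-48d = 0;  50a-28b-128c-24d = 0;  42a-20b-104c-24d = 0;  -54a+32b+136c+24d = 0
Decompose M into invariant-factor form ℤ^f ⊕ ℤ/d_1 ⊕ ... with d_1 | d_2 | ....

rank_ℚ(R)=4; free=4−4=0
SNF(R) diag = [2, 4, 8, 24] → torsion [2, 4, 8, 24]

Answer: M ≅ ℤ/2 ⊕ ℤ/4 ⊕ ℤ/8 ⊕ ℤ/24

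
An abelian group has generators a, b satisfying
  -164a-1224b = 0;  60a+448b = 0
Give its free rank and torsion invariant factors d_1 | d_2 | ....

Answer: M ≅ ℤ/4 ⊕ ℤ/8

Derivation:
rank_ℚ(R)=2; free=2−2=0
SNF(R) diag = [4, 8] → torsion [4, 8]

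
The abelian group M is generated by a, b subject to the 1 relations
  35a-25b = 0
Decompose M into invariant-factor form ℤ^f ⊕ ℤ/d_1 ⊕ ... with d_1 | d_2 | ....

Answer: M ≅ ℤ^1 ⊕ ℤ/5

Derivation:
rank_ℚ(R)=1; free=2−1=1
SNF(R) diag = [5] → torsion [5]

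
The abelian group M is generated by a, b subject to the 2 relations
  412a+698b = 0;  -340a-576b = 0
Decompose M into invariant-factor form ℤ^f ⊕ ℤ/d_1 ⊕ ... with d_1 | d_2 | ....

rank_ℚ(R)=2; free=2−2=0
SNF(R) diag = [2, 4] → torsion [2, 4]

Answer: M ≅ ℤ/2 ⊕ ℤ/4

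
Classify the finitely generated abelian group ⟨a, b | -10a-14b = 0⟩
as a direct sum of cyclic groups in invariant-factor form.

Answer: M ≅ ℤ^1 ⊕ ℤ/2

Derivation:
rank_ℚ(R)=1; free=2−1=1
SNF(R) diag = [2] → torsion [2]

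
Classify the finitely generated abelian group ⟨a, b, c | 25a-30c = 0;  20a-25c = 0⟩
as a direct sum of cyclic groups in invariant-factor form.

Answer: M ≅ ℤ^1 ⊕ ℤ/5 ⊕ ℤ/5

Derivation:
rank_ℚ(R)=2; free=3−2=1
SNF(R) diag = [5, 5] → torsion [5, 5]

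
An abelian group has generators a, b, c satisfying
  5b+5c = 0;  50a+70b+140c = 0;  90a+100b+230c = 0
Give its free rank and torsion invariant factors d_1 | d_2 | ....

rank_ℚ(R)=3; free=3−3=0
SNF(R) diag = [5, 10, 20] → torsion [5, 10, 20]

Answer: M ≅ ℤ/5 ⊕ ℤ/10 ⊕ ℤ/20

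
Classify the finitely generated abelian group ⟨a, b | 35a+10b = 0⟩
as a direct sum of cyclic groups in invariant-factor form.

rank_ℚ(R)=1; free=2−1=1
SNF(R) diag = [5] → torsion [5]

Answer: M ≅ ℤ^1 ⊕ ℤ/5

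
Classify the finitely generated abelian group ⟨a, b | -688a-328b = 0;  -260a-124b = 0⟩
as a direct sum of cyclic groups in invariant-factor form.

rank_ℚ(R)=2; free=2−2=0
SNF(R) diag = [4, 8] → torsion [4, 8]

Answer: M ≅ ℤ/4 ⊕ ℤ/8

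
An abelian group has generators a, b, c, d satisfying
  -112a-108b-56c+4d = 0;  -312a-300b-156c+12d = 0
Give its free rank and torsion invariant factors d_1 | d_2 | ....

Answer: M ≅ ℤ^2 ⊕ ℤ/4 ⊕ ℤ/12

Derivation:
rank_ℚ(R)=2; free=4−2=2
SNF(R) diag = [4, 12] → torsion [4, 12]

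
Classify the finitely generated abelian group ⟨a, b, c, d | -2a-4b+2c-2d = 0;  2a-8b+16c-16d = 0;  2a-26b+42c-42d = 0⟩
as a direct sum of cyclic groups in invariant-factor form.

rank_ℚ(R)=3; free=4−3=1
SNF(R) diag = [2, 2, 6] → torsion [2, 2, 6]

Answer: M ≅ ℤ^1 ⊕ ℤ/2 ⊕ ℤ/2 ⊕ ℤ/6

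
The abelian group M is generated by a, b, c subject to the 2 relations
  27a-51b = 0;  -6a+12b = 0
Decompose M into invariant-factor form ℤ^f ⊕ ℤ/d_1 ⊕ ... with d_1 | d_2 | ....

Answer: M ≅ ℤ^1 ⊕ ℤ/3 ⊕ ℤ/6

Derivation:
rank_ℚ(R)=2; free=3−2=1
SNF(R) diag = [3, 6] → torsion [3, 6]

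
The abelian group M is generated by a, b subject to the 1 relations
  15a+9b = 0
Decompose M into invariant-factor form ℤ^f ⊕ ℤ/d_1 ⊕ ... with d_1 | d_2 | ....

rank_ℚ(R)=1; free=2−1=1
SNF(R) diag = [3] → torsion [3]

Answer: M ≅ ℤ^1 ⊕ ℤ/3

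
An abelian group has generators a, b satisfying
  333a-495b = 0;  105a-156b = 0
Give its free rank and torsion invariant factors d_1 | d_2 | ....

Answer: M ≅ ℤ/3 ⊕ ℤ/9

Derivation:
rank_ℚ(R)=2; free=2−2=0
SNF(R) diag = [3, 9] → torsion [3, 9]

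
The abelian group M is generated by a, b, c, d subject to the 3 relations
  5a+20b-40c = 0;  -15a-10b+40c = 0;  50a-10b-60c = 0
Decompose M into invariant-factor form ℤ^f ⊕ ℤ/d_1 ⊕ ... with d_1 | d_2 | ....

rank_ℚ(R)=3; free=4−3=1
SNF(R) diag = [5, 10, 20] → torsion [5, 10, 20]

Answer: M ≅ ℤ^1 ⊕ ℤ/5 ⊕ ℤ/10 ⊕ ℤ/20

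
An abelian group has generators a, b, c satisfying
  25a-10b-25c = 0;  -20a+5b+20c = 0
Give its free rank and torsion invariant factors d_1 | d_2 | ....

rank_ℚ(R)=2; free=3−2=1
SNF(R) diag = [5, 15] → torsion [5, 15]

Answer: M ≅ ℤ^1 ⊕ ℤ/5 ⊕ ℤ/15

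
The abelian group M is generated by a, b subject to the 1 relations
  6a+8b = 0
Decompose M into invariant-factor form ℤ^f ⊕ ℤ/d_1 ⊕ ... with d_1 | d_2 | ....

Answer: M ≅ ℤ^1 ⊕ ℤ/2

Derivation:
rank_ℚ(R)=1; free=2−1=1
SNF(R) diag = [2] → torsion [2]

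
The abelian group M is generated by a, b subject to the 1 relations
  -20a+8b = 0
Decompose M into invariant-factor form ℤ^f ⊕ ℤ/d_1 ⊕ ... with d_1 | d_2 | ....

Answer: M ≅ ℤ^1 ⊕ ℤ/4

Derivation:
rank_ℚ(R)=1; free=2−1=1
SNF(R) diag = [4] → torsion [4]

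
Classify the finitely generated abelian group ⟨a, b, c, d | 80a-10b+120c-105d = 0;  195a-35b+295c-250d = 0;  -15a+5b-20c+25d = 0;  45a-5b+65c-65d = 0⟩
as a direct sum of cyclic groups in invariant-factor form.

rank_ℚ(R)=4; free=4−4=0
SNF(R) diag = [5, 5, 5, 10] → torsion [5, 5, 5, 10]

Answer: M ≅ ℤ/5 ⊕ ℤ/5 ⊕ ℤ/5 ⊕ ℤ/10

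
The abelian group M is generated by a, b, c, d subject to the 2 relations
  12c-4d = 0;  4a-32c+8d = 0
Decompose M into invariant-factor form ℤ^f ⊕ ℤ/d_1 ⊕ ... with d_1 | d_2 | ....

Answer: M ≅ ℤ^2 ⊕ ℤ/4 ⊕ ℤ/4

Derivation:
rank_ℚ(R)=2; free=4−2=2
SNF(R) diag = [4, 4] → torsion [4, 4]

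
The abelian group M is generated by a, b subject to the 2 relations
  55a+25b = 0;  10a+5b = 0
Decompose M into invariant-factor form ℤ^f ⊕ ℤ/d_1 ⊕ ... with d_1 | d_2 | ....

Answer: M ≅ ℤ/5 ⊕ ℤ/5

Derivation:
rank_ℚ(R)=2; free=2−2=0
SNF(R) diag = [5, 5] → torsion [5, 5]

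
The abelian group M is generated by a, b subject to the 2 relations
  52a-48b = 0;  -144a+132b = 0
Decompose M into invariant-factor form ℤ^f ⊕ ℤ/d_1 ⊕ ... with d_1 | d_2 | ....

rank_ℚ(R)=2; free=2−2=0
SNF(R) diag = [4, 12] → torsion [4, 12]

Answer: M ≅ ℤ/4 ⊕ ℤ/12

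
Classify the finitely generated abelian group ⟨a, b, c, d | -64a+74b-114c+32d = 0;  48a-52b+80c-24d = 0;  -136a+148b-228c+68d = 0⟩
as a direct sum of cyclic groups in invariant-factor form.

Answer: M ≅ ℤ^1 ⊕ ℤ/2 ⊕ ℤ/4 ⊕ ℤ/4

Derivation:
rank_ℚ(R)=3; free=4−3=1
SNF(R) diag = [2, 4, 4] → torsion [2, 4, 4]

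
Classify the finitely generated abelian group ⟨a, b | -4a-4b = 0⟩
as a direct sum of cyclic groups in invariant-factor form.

rank_ℚ(R)=1; free=2−1=1
SNF(R) diag = [4] → torsion [4]

Answer: M ≅ ℤ^1 ⊕ ℤ/4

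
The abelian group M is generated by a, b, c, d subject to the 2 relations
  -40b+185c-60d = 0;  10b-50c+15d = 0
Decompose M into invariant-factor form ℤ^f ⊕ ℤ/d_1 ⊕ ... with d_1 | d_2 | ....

Answer: M ≅ ℤ^2 ⊕ ℤ/5 ⊕ ℤ/15

Derivation:
rank_ℚ(R)=2; free=4−2=2
SNF(R) diag = [5, 15] → torsion [5, 15]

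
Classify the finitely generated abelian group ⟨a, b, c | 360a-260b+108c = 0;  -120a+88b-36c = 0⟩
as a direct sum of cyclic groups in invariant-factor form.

Answer: M ≅ ℤ^1 ⊕ ℤ/4 ⊕ ℤ/12

Derivation:
rank_ℚ(R)=2; free=3−2=1
SNF(R) diag = [4, 12] → torsion [4, 12]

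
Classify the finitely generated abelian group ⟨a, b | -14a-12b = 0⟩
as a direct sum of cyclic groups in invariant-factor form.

rank_ℚ(R)=1; free=2−1=1
SNF(R) diag = [2] → torsion [2]

Answer: M ≅ ℤ^1 ⊕ ℤ/2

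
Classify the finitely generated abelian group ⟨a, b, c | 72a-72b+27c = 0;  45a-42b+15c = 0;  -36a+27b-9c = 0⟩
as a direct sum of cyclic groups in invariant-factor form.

Answer: M ≅ ℤ/3 ⊕ ℤ/9 ⊕ ℤ/9

Derivation:
rank_ℚ(R)=3; free=3−3=0
SNF(R) diag = [3, 9, 9] → torsion [3, 9, 9]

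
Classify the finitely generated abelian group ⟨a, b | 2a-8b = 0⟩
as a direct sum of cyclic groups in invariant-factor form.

rank_ℚ(R)=1; free=2−1=1
SNF(R) diag = [2] → torsion [2]

Answer: M ≅ ℤ^1 ⊕ ℤ/2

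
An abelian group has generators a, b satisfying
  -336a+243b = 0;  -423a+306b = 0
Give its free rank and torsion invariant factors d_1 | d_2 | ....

rank_ℚ(R)=2; free=2−2=0
SNF(R) diag = [3, 9] → torsion [3, 9]

Answer: M ≅ ℤ/3 ⊕ ℤ/9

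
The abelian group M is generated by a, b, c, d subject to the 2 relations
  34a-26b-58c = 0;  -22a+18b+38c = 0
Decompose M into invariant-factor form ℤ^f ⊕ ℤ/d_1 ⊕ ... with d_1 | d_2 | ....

Answer: M ≅ ℤ^2 ⊕ ℤ/2 ⊕ ℤ/4

Derivation:
rank_ℚ(R)=2; free=4−2=2
SNF(R) diag = [2, 4] → torsion [2, 4]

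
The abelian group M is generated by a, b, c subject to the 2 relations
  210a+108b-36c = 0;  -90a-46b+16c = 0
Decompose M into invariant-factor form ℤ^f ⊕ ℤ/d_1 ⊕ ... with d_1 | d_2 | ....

Answer: M ≅ ℤ^1 ⊕ ℤ/2 ⊕ ℤ/6

Derivation:
rank_ℚ(R)=2; free=3−2=1
SNF(R) diag = [2, 6] → torsion [2, 6]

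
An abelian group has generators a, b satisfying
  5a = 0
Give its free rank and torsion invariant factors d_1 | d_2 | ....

Answer: M ≅ ℤ^1 ⊕ ℤ/5

Derivation:
rank_ℚ(R)=1; free=2−1=1
SNF(R) diag = [5] → torsion [5]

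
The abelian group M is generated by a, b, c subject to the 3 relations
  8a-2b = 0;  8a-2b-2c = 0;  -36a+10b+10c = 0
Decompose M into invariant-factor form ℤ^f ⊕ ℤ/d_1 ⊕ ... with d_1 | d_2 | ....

rank_ℚ(R)=3; free=3−3=0
SNF(R) diag = [2, 2, 4] → torsion [2, 2, 4]

Answer: M ≅ ℤ/2 ⊕ ℤ/2 ⊕ ℤ/4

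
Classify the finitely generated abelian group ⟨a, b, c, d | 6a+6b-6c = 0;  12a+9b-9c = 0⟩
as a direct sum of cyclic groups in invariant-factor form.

rank_ℚ(R)=2; free=4−2=2
SNF(R) diag = [3, 6] → torsion [3, 6]

Answer: M ≅ ℤ^2 ⊕ ℤ/3 ⊕ ℤ/6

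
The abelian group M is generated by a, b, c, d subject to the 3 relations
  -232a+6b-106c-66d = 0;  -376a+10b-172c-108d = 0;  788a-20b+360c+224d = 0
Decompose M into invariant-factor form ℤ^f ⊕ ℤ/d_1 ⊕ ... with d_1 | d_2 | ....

rank_ℚ(R)=3; free=4−3=1
SNF(R) diag = [2, 2, 4] → torsion [2, 2, 4]

Answer: M ≅ ℤ^1 ⊕ ℤ/2 ⊕ ℤ/2 ⊕ ℤ/4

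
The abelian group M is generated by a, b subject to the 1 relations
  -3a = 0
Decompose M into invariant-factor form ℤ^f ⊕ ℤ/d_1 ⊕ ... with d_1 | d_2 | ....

rank_ℚ(R)=1; free=2−1=1
SNF(R) diag = [3] → torsion [3]

Answer: M ≅ ℤ^1 ⊕ ℤ/3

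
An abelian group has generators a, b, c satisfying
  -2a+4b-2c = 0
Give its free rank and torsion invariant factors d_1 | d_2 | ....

Answer: M ≅ ℤ^2 ⊕ ℤ/2

Derivation:
rank_ℚ(R)=1; free=3−1=2
SNF(R) diag = [2] → torsion [2]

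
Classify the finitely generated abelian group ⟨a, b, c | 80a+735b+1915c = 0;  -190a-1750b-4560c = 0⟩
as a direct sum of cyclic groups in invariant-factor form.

Answer: M ≅ ℤ^1 ⊕ ℤ/5 ⊕ ℤ/10

Derivation:
rank_ℚ(R)=2; free=3−2=1
SNF(R) diag = [5, 10] → torsion [5, 10]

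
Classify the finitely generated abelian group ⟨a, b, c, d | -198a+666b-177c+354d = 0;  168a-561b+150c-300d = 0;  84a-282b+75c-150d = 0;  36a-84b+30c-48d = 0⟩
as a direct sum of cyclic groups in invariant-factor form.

Answer: M ≅ ℤ/3 ⊕ ℤ/3 ⊕ ℤ/6 ⊕ ℤ/12

Derivation:
rank_ℚ(R)=4; free=4−4=0
SNF(R) diag = [3, 3, 6, 12] → torsion [3, 3, 6, 12]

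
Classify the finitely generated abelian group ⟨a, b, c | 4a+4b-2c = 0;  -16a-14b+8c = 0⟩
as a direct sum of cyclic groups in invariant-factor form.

rank_ℚ(R)=2; free=3−2=1
SNF(R) diag = [2, 2] → torsion [2, 2]

Answer: M ≅ ℤ^1 ⊕ ℤ/2 ⊕ ℤ/2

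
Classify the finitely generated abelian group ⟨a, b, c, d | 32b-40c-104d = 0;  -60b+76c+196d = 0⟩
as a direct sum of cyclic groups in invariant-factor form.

Answer: M ≅ ℤ^2 ⊕ ℤ/4 ⊕ ℤ/8

Derivation:
rank_ℚ(R)=2; free=4−2=2
SNF(R) diag = [4, 8] → torsion [4, 8]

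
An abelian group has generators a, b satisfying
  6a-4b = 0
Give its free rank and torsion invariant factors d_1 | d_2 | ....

rank_ℚ(R)=1; free=2−1=1
SNF(R) diag = [2] → torsion [2]

Answer: M ≅ ℤ^1 ⊕ ℤ/2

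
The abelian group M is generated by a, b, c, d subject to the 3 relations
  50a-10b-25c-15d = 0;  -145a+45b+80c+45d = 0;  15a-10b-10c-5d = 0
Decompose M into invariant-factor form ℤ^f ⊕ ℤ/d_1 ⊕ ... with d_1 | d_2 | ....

rank_ℚ(R)=3; free=4−3=1
SNF(R) diag = [5, 5, 5] → torsion [5, 5, 5]

Answer: M ≅ ℤ^1 ⊕ ℤ/5 ⊕ ℤ/5 ⊕ ℤ/5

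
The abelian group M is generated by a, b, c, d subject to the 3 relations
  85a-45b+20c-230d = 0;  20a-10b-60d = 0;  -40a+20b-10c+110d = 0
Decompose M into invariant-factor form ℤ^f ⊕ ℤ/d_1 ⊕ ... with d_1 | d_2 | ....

rank_ℚ(R)=3; free=4−3=1
SNF(R) diag = [5, 10, 10] → torsion [5, 10, 10]

Answer: M ≅ ℤ^1 ⊕ ℤ/5 ⊕ ℤ/10 ⊕ ℤ/10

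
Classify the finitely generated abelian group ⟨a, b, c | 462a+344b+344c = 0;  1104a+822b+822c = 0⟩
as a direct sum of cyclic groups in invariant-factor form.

rank_ℚ(R)=2; free=3−2=1
SNF(R) diag = [2, 6] → torsion [2, 6]

Answer: M ≅ ℤ^1 ⊕ ℤ/2 ⊕ ℤ/6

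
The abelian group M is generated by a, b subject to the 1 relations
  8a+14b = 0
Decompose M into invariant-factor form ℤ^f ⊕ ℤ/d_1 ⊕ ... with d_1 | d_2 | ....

rank_ℚ(R)=1; free=2−1=1
SNF(R) diag = [2] → torsion [2]

Answer: M ≅ ℤ^1 ⊕ ℤ/2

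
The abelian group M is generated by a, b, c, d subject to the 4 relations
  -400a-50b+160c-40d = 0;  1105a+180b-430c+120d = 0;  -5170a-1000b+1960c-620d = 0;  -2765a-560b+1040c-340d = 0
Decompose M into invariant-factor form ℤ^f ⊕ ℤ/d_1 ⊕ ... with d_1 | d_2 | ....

Answer: M ≅ ℤ/5 ⊕ ℤ/10 ⊕ ℤ/30 ⊕ ℤ/60

Derivation:
rank_ℚ(R)=4; free=4−4=0
SNF(R) diag = [5, 10, 30, 60] → torsion [5, 10, 30, 60]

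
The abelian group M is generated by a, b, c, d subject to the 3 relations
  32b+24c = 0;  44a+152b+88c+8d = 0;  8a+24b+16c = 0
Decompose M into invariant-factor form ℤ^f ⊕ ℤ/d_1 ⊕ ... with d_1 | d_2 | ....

Answer: M ≅ ℤ^1 ⊕ ℤ/4 ⊕ ℤ/8 ⊕ ℤ/8

Derivation:
rank_ℚ(R)=3; free=4−3=1
SNF(R) diag = [4, 8, 8] → torsion [4, 8, 8]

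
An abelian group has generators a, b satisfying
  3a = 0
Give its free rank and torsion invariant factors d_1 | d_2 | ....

rank_ℚ(R)=1; free=2−1=1
SNF(R) diag = [3] → torsion [3]

Answer: M ≅ ℤ^1 ⊕ ℤ/3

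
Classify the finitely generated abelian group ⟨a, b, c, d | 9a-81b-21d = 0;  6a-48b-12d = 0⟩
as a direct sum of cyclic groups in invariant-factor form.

Answer: M ≅ ℤ^2 ⊕ ℤ/3 ⊕ ℤ/6

Derivation:
rank_ℚ(R)=2; free=4−2=2
SNF(R) diag = [3, 6] → torsion [3, 6]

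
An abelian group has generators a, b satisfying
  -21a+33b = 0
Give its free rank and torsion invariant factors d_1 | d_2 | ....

rank_ℚ(R)=1; free=2−1=1
SNF(R) diag = [3] → torsion [3]

Answer: M ≅ ℤ^1 ⊕ ℤ/3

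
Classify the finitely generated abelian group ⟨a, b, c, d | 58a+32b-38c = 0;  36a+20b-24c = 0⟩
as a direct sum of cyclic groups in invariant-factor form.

rank_ℚ(R)=2; free=4−2=2
SNF(R) diag = [2, 4] → torsion [2, 4]

Answer: M ≅ ℤ^2 ⊕ ℤ/2 ⊕ ℤ/4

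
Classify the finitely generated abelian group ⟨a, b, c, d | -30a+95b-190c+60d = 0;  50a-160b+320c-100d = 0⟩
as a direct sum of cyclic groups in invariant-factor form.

rank_ℚ(R)=2; free=4−2=2
SNF(R) diag = [5, 10] → torsion [5, 10]

Answer: M ≅ ℤ^2 ⊕ ℤ/5 ⊕ ℤ/10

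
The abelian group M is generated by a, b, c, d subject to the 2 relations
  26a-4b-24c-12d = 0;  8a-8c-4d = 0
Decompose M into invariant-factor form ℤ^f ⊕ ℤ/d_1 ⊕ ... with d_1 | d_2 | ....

rank_ℚ(R)=2; free=4−2=2
SNF(R) diag = [2, 4] → torsion [2, 4]

Answer: M ≅ ℤ^2 ⊕ ℤ/2 ⊕ ℤ/4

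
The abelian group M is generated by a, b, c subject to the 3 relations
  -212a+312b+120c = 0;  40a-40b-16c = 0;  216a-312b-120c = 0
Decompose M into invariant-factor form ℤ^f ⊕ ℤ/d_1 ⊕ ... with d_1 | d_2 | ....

rank_ℚ(R)=3; free=3−3=0
SNF(R) diag = [4, 8, 24] → torsion [4, 8, 24]

Answer: M ≅ ℤ/4 ⊕ ℤ/8 ⊕ ℤ/24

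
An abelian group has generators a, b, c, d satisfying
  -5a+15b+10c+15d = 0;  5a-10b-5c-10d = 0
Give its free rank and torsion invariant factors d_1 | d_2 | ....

rank_ℚ(R)=2; free=4−2=2
SNF(R) diag = [5, 5] → torsion [5, 5]

Answer: M ≅ ℤ^2 ⊕ ℤ/5 ⊕ ℤ/5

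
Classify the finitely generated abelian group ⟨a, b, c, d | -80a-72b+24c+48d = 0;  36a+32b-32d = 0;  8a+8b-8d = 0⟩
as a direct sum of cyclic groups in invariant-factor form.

Answer: M ≅ ℤ^1 ⊕ ℤ/4 ⊕ ℤ/8 ⊕ ℤ/24

Derivation:
rank_ℚ(R)=3; free=4−3=1
SNF(R) diag = [4, 8, 24] → torsion [4, 8, 24]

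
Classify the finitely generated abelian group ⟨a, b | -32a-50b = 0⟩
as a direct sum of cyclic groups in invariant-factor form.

rank_ℚ(R)=1; free=2−1=1
SNF(R) diag = [2] → torsion [2]

Answer: M ≅ ℤ^1 ⊕ ℤ/2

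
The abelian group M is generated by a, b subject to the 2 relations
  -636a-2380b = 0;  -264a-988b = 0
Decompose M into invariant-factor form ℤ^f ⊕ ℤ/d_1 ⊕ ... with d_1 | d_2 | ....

rank_ℚ(R)=2; free=2−2=0
SNF(R) diag = [4, 12] → torsion [4, 12]

Answer: M ≅ ℤ/4 ⊕ ℤ/12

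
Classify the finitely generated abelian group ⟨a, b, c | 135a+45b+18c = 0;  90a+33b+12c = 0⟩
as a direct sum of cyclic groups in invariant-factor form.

rank_ℚ(R)=2; free=3−2=1
SNF(R) diag = [3, 9] → torsion [3, 9]

Answer: M ≅ ℤ^1 ⊕ ℤ/3 ⊕ ℤ/9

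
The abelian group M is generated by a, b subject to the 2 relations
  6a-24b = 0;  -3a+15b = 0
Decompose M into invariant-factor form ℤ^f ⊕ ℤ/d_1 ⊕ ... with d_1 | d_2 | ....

Answer: M ≅ ℤ/3 ⊕ ℤ/6

Derivation:
rank_ℚ(R)=2; free=2−2=0
SNF(R) diag = [3, 6] → torsion [3, 6]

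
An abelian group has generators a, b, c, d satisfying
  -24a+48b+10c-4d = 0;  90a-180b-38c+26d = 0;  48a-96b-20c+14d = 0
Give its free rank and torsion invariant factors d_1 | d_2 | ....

Answer: M ≅ ℤ^1 ⊕ ℤ/2 ⊕ ℤ/6 ⊕ ℤ/6

Derivation:
rank_ℚ(R)=3; free=4−3=1
SNF(R) diag = [2, 6, 6] → torsion [2, 6, 6]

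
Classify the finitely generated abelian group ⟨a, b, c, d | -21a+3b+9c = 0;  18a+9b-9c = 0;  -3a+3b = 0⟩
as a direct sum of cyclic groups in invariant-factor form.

rank_ℚ(R)=3; free=4−3=1
SNF(R) diag = [3, 9, 9] → torsion [3, 9, 9]

Answer: M ≅ ℤ^1 ⊕ ℤ/3 ⊕ ℤ/9 ⊕ ℤ/9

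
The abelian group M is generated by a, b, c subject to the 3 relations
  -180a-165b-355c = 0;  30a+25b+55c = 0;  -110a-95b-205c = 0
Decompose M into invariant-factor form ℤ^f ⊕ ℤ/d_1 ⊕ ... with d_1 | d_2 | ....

rank_ℚ(R)=3; free=3−3=0
SNF(R) diag = [5, 10, 20] → torsion [5, 10, 20]

Answer: M ≅ ℤ/5 ⊕ ℤ/10 ⊕ ℤ/20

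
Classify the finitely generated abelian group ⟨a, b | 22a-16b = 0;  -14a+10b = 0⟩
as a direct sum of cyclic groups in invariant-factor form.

rank_ℚ(R)=2; free=2−2=0
SNF(R) diag = [2, 2] → torsion [2, 2]

Answer: M ≅ ℤ/2 ⊕ ℤ/2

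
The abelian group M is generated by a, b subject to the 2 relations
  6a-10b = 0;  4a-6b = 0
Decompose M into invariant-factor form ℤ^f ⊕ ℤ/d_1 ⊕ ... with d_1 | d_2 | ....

rank_ℚ(R)=2; free=2−2=0
SNF(R) diag = [2, 2] → torsion [2, 2]

Answer: M ≅ ℤ/2 ⊕ ℤ/2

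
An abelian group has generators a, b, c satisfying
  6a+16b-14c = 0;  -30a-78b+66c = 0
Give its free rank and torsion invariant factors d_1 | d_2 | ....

rank_ℚ(R)=2; free=3−2=1
SNF(R) diag = [2, 6] → torsion [2, 6]

Answer: M ≅ ℤ^1 ⊕ ℤ/2 ⊕ ℤ/6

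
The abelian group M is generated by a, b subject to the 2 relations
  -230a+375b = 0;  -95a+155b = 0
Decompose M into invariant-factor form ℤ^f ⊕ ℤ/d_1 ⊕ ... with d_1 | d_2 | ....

Answer: M ≅ ℤ/5 ⊕ ℤ/5

Derivation:
rank_ℚ(R)=2; free=2−2=0
SNF(R) diag = [5, 5] → torsion [5, 5]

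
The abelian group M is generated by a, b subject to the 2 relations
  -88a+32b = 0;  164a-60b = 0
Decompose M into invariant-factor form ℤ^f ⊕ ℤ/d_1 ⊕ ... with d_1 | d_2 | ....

rank_ℚ(R)=2; free=2−2=0
SNF(R) diag = [4, 8] → torsion [4, 8]

Answer: M ≅ ℤ/4 ⊕ ℤ/8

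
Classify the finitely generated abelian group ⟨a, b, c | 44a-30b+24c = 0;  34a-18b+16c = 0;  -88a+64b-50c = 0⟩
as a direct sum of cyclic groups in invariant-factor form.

Answer: M ≅ ℤ/2 ⊕ ℤ/2 ⊕ ℤ/2

Derivation:
rank_ℚ(R)=3; free=3−3=0
SNF(R) diag = [2, 2, 2] → torsion [2, 2, 2]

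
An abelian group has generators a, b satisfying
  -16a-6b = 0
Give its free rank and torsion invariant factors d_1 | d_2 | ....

rank_ℚ(R)=1; free=2−1=1
SNF(R) diag = [2] → torsion [2]

Answer: M ≅ ℤ^1 ⊕ ℤ/2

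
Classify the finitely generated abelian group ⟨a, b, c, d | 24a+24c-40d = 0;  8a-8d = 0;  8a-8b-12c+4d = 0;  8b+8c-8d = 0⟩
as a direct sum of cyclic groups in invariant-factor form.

Answer: M ≅ ℤ/4 ⊕ ℤ/8 ⊕ ℤ/8 ⊕ ℤ/8

Derivation:
rank_ℚ(R)=4; free=4−4=0
SNF(R) diag = [4, 8, 8, 8] → torsion [4, 8, 8, 8]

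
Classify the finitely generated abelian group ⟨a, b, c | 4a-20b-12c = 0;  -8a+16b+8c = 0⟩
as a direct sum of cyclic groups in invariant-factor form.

rank_ℚ(R)=2; free=3−2=1
SNF(R) diag = [4, 8] → torsion [4, 8]

Answer: M ≅ ℤ^1 ⊕ ℤ/4 ⊕ ℤ/8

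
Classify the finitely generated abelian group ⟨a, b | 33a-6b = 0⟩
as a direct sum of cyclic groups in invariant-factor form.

Answer: M ≅ ℤ^1 ⊕ ℤ/3

Derivation:
rank_ℚ(R)=1; free=2−1=1
SNF(R) diag = [3] → torsion [3]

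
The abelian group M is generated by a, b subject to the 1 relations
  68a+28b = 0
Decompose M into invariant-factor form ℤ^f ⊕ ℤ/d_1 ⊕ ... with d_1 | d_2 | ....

Answer: M ≅ ℤ^1 ⊕ ℤ/4

Derivation:
rank_ℚ(R)=1; free=2−1=1
SNF(R) diag = [4] → torsion [4]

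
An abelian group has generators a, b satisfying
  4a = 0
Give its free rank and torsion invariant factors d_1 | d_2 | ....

rank_ℚ(R)=1; free=2−1=1
SNF(R) diag = [4] → torsion [4]

Answer: M ≅ ℤ^1 ⊕ ℤ/4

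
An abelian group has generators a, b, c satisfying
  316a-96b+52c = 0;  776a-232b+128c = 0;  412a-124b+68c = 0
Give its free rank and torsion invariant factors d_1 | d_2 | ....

Answer: M ≅ ℤ/4 ⊕ ℤ/4 ⊕ ℤ/8

Derivation:
rank_ℚ(R)=3; free=3−3=0
SNF(R) diag = [4, 4, 8] → torsion [4, 4, 8]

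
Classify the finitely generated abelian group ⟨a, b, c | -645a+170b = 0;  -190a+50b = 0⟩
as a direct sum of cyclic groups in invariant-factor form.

rank_ℚ(R)=2; free=3−2=1
SNF(R) diag = [5, 10] → torsion [5, 10]

Answer: M ≅ ℤ^1 ⊕ ℤ/5 ⊕ ℤ/10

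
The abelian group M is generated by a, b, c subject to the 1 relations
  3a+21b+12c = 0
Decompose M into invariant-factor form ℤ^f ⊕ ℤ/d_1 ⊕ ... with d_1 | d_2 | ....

Answer: M ≅ ℤ^2 ⊕ ℤ/3

Derivation:
rank_ℚ(R)=1; free=3−1=2
SNF(R) diag = [3] → torsion [3]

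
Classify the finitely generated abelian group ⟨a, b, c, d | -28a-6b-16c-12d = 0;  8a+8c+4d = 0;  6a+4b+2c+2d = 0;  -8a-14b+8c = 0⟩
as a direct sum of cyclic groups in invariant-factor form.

rank_ℚ(R)=4; free=4−4=0
SNF(R) diag = [2, 2, 4, 4] → torsion [2, 2, 4, 4]

Answer: M ≅ ℤ/2 ⊕ ℤ/2 ⊕ ℤ/4 ⊕ ℤ/4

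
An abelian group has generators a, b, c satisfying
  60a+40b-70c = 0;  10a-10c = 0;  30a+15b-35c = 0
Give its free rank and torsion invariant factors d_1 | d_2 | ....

Answer: M ≅ ℤ/5 ⊕ ℤ/10 ⊕ ℤ/10

Derivation:
rank_ℚ(R)=3; free=3−3=0
SNF(R) diag = [5, 10, 10] → torsion [5, 10, 10]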